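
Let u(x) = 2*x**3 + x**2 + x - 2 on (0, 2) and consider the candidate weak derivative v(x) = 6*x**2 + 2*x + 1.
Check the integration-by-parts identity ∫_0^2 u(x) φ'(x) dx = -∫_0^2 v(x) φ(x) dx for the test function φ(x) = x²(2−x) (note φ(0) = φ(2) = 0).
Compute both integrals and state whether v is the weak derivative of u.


LHS = -52/3, RHS = -52/3. Yes, v = u' weakly.

u(x) = 2*x**3 + x**2 + x - 2, classical derivative u'(x) = 6*x**2 + 2*x + 1.
φ(x) = x²(2−x), so φ'(x) = x*(4 - 3*x).
Note φ(0) = φ(2) = 0, so the boundary term u·φ vanishes.
LHS = ∫_0^2 u(x) φ'(x) dx = ∫_0^2 (-6*x^5 + 5*x^4 + x^3 + 10*x^2 - 8*x) dx. Term by term:
  ∫_0^2 -6*x^5 dx = -64;  ∫_0^2 5*x^4 dx = 32;  ∫_0^2 x^3 dx = 4;
  ∫_0^2 10*x^2 dx = 80/3;  ∫_0^2 -8*x dx = -16.
Sum: -64 + 32 + 4 + 80/3 − 16 = -52/3.
So LHS = -52/3.
∫_0^2 v(x) φ(x) dx = ∫_0^2 (-6*x^5 + 10*x^4 + 3*x^3 + 2*x^2) dx. Term by term:
  ∫_0^2 -6*x^5 dx = -64;  ∫_0^2 10*x^4 dx = 64;  ∫_0^2 3*x^3 dx = 12;
  ∫_0^2 2*x^2 dx = 16/3.
Sum: -64 + 64 + 12 + 16/3 = 52/3.
So RHS = -∫_0^2 v(x) φ(x) dx = -52/3.
LHS = RHS, so the identity holds for this test φ.
Moreover u is smooth here and v(x) = u'(x) = 6*x**2 + 2*x + 1 pointwise, so the identity holds for every test function. Hence v is the weak derivative of u.


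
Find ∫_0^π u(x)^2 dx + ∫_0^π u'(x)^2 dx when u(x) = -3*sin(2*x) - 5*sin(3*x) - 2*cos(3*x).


||u||_{H^1(0,π)}^2 = -96 + 335*π/2

u'(x) = 6*sin(3*x) - 6*cos(2*x) - 15*cos(3*x).
Expand u² and (u')² and integrate term by term on (0, π), using: for integers n ≥ 1, ∫_0^π sin²(nx) dx = ∫_0^π cos²(nx) dx = π/2; for n ≠ n', ∫_0^π sin(nx)sin(n'x) dx = ∫_0^π cos(nx)cos(n'x) dx = 0; and by product-to-sum, ∫_0^π sin(nx)cos(n'x) dx = ½∫_0^π [sin((n+n')x) + sin((n−n')x)] dx, which is 0 when n+n' is even and 2n/(n²−n'²) when n+n' is odd (it need not vanish on (0, π)).
  u² squared terms: (-5)²·∫sin(3x)² dx = 25·π/2 = 25*π/2;  (-3)²·∫sin(2x)² dx = 9·π/2 = 9*π/2;  (-2)²·∫cos(3x)² dx = 4·π/2 = 2*π.
  u² cross terms: 2·(-5)·(-3)·∫sin(3x)·sin(2x) dx = 30·(0) = 0;  2·(-5)·(-2)·∫sin(3x)·cos(3x) dx = 20·(0) = 0;  2·(-3)·(-2)·∫sin(2x)·cos(3x) dx = 12·(-4/5) = -48/5.
  So ∫_0^π u² dx = 25*π/2 + 9*π/2 + 2*π + 0 + 0 − 48/5 = -48/5 + 19*π.
  (u')² squared terms: (-15)²·∫cos(3x)² dx = 225·π/2 = 225*π/2;  (-6)²·∫cos(2x)² dx = 36·π/2 = 18*π;  (6)²·∫sin(3x)² dx = 36·π/2 = 18*π.
  (u')² cross terms: 2·(-15)·(-6)·∫cos(3x)·cos(2x) dx = 180·(0) = 0;  2·(-15)·(6)·∫cos(3x)·sin(3x) dx = -180·(0) = 0;  2·(-6)·(6)·∫cos(2x)·sin(3x) dx = -72·(6/5) = -432/5.
  So ∫_0^π (u')² dx = 225*π/2 + 18*π + 18*π + 0 + 0 − 432/5 = -432/5 + 297*π/2.
||u||_{H^1}^2 = (-48/5 + 19*π) + (-432/5 + 297*π/2) = -96 + 335*π/2.


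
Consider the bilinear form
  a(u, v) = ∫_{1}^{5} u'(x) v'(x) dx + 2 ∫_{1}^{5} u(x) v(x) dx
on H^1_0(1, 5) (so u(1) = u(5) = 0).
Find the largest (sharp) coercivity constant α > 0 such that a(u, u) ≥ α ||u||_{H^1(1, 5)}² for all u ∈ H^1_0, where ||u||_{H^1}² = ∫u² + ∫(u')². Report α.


α = 1

Coercivity of a(·,·) on H^1_0(1, 5) means a(u, u) ≥ α ||u||_{H^1}² for every u ∈ H^1_0.
The interval has length L = 4, and Poincaré/coercivity depend only on L. Here a(u, u) = ∫(u')² + (2)·∫u².
Here c = 2 ≥ 1, so a(u,u) = ∫(u')² + c∫u² ≥ ∫(u')² + ∫u² = ||u||_{H^1}², i.e. α = 1 works. No larger α is possible: a(u,u) ≥ α||u||_{H^1}² means (1−α)∫(u')² ≥ (α−c)∫u², and for the modes u_n = sin(nπ(x−x₀)/L) (x₀ the left endpoint) one has ∫u_n²/∫(u_n')² = (L/(nπ))² → 0, so a(u_n,u_n)/||u_n||_{H^1}² → 1. Hence the optimal constant is α = 1.
Therefore α = 1.


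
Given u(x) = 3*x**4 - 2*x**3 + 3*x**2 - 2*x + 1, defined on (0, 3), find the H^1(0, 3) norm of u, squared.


||u||_{H^1}^2 = 3424641/70

The H^1 norm (squared) on an interval (0, L) is
  ||u||_{H^1}^2 = ∫_0^L u(x)^2 dx + ∫_0^L u'(x)^2 dx.
Compute u'(x) = 12*x**3 - 6*x**2 + 6*x - 2.
Then u(x)^2 = 9*x**8 - 12*x**7 + 22*x**6 - 24*x**5 + 23*x**4 - 16*x**3 + 10*x**2 - 4*x + 1 and u'(x)^2 = 144*x**6 - 144*x**5 + 180*x**4 - 120*x**3 + 60*x**2 - 24*x + 4.
Integrate each monomial from 0 to 3 using ∫_0^3 c·x^n dx = c·3^(n+1)/(n+1):
  ∫_0^3 u(x)^2 dx = ∫_0^3 (9*x^8 - 12*x^7 + 22*x^6 - 24*x^5 + 23*x^4 - 16*x^3 + 10*x^2 - 4*x + 1) dx. Term by term:
    ∫_0^3 9*x^8 dx = 19683;  ∫_0^3 -12*x^7 dx = -19683/2;  ∫_0^3 22*x^6 dx = 48114/7;
    ∫_0^3 -24*x^5 dx = -2916;  ∫_0^3 23*x^4 dx = 5589/5;  ∫_0^3 -16*x^3 dx = -324;
    ∫_0^3 10*x^2 dx = 90;  ∫_0^3 -4*x dx = -18;  ∫_0^3 1 dx = 3.
  Sum: 19683 − 19683/2 + 48114/7 − 2916 + 5589/5 − 324 + 90 − 18 + 3 = 1026741/70.
  ∫_0^3 u'(x)^2 dx = ∫_0^3 (144*x^6 - 144*x^5 + 180*x^4 - 120*x^3 + 60*x^2 - 24*x + 4) dx. Term by term:
    ∫_0^3 144*x^6 dx = 314928/7;  ∫_0^3 -144*x^5 dx = -17496;  ∫_0^3 180*x^4 dx = 8748;
    ∫_0^3 -120*x^3 dx = -2430;  ∫_0^3 60*x^2 dx = 540;  ∫_0^3 -24*x dx = -108;
    ∫_0^3 4 dx = 12.
  Sum: 314928/7 − 17496 + 8748 − 2430 + 540 − 108 + 12 = 239790/7.
Adding: ||u||_{H^1}^2 = 1026741/70 + 239790/7 = 3424641/70.


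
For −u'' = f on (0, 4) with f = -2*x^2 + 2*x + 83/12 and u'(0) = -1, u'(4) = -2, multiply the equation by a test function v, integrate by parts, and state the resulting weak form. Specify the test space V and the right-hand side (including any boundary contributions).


V = H^1(0, 4) (v unrestricted at boundary; u is determined up to an additive constant); weak form: ∫_0^4 u'v' dx = ∫_0^4 (-2*x^2 + 2*x + 83/12) v dx − 2·v(4) + v(0) for all v ∈ V.

Multiply both sides by a test function v and integrate from 0 to 4:
  ∫_0^4 −u''(x) v(x) dx = ∫_0^4 f(x) v(x) dx.
Integrate the LHS by parts once:
  ∫_0^4 −u'' v dx = −[u'(x) v(x)]_0^4 + ∫_0^4 u'(x) v'(x) dx.
Thus ∫_0^4 u'(x) v'(x) dx = ∫_0^4 f(x) v(x) dx + [u'(x) v(x)]_0^4.
Choose V so that boundary terms are either known or forced to vanish.
u has inhomogeneous Neumann u'(0) = -1, u'(4) = -2. [u' v]_0^4 = (-2)·v(4) − (-1)·v(0) = − 2·v(4) + v(0). Take V = H^1(0, 4); boundary term becomes part of RHS.
Weak formulation: find u (satisfying any essential BC) such that ∫_0^4 u'(x) v'(x) dx = ∫_0^4 f v dx − 2·v(4) + v(0) for all v ∈ V (Neumann data are natural BCs: they enter the RHS as boundary terms).
Substituting f(x) = -2*x^2 + 2*x + 83/12, the right-hand side is ∫_0^4 (-2*x^2 + 2*x + 83/12) v dx − 2·v(4) + v(0).
Compatibility check (pure Neumann): taking v ≡ 1 ∈ V gives 0 = ∫_0^4 f dx + (-2) − (-1), i.e. ∫_0^4 f dx must equal u'(0) − u'(4) = 1. Indeed ∫_0^4 (-2*x^2 + 2*x + 83/12) dx = 1, so the data are compatible. The solution is then unique only up to an additive constant (fix it e.g. by requiring ∫_0^4 u dx = 0).


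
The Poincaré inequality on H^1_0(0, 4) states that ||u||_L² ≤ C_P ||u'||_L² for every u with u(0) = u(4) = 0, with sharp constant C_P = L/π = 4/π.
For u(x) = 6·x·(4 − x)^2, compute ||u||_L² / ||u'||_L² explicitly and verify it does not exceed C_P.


||u||_L² / ||u'||_L² = 2*sqrt(14)/7 < C_P = 4/π.

u(x) = 6·x·(4 − x)^2, so u'(x) = 6*(x - 4)*(3*x - 4).
u(x) = 6·x·(4 − x)^2 vanishes at x = 0 and x = 4, so u ∈ H^1_0(0, 4). Differentiate via the product rule and integrate the resulting polynomials term by term.
  ∫_0^4 u² dx = ∫_0^4 (36*x^6 - 576*x^5 + 3456*x^4 - 9216*x^3 + 9216*x^2) dx. Term by term:
    ∫_0^4 36*x^6 dx = 589824/7;  ∫_0^4 -576*x^5 dx = -393216;  ∫_0^4 3456*x^4 dx = 3538944/5;
    ∫_0^4 -9216*x^3 dx = -589824;  ∫_0^4 9216*x^2 dx = 196608.
  Sum: 589824/7 − 393216 + 3538944/5 − 589824 + 196608 = 196608/35.
  ∫_0^4 (u')² dx = ∫_0^4 (324*x^4 - 3456*x^3 + 12672*x^2 - 18432*x + 9216) dx. Term by term:
    ∫_0^4 324*x^4 dx = 331776/5;  ∫_0^4 -3456*x^3 dx = -221184;  ∫_0^4 12672*x^2 dx = 270336;
    ∫_0^4 -18432*x dx = -147456;  ∫_0^4 9216 dx = 36864.
  Sum: 331776/5 − 221184 + 270336 − 147456 + 36864 = 24576/5.
∫_0^4 u² dx = 196608/35, so ||u||_L² = 256*sqrt(105)/35.
∫_0^4 (u')² dx = 24576/5, so ||u'||_L² = 64*sqrt(30)/5.
Ratio ||u||_L² / ||u'||_L² = 2*sqrt(14)/7.
Sharp Poincaré constant on H^1_0(0, 4) is C_P = L/π = 4/π, achieved by sin(π/4·x).
A polynomial bump cannot attain the sharp Poincaré constant (only the first sine eigenfunction does), so the ratio is strictly less than C_P, consistent with ||u||_L² ≤ C_P ||u'||_L².


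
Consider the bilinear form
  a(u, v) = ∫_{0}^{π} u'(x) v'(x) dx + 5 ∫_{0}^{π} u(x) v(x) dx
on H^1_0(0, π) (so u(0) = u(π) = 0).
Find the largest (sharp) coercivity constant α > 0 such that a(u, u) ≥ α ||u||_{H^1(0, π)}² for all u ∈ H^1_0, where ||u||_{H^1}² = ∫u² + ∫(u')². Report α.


α = 1

Coercivity of a(·,·) on H^1_0(0, π) means a(u, u) ≥ α ||u||_{H^1}² for every u ∈ H^1_0.
The interval has length L = π, and Poincaré/coercivity depend only on L. Here a(u, u) = ∫(u')² + (5)·∫u².
Here c = 5 ≥ 1, so a(u,u) = ∫(u')² + c∫u² ≥ ∫(u')² + ∫u² = ||u||_{H^1}², i.e. α = 1 works. No larger α is possible: a(u,u) ≥ α||u||_{H^1}² means (1−α)∫(u')² ≥ (α−c)∫u², and for the modes u_n = sin(nπ(x−x₀)/L) (x₀ the left endpoint) one has ∫u_n²/∫(u_n')² = (L/(nπ))² → 0, so a(u_n,u_n)/||u_n||_{H^1}² → 1. Hence the optimal constant is α = 1.
Therefore α = 1.


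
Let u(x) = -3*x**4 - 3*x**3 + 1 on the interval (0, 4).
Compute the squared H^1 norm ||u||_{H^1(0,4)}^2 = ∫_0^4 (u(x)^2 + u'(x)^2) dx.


||u||_{H^1}^2 = 6511004/7

The H^1 norm (squared) on an interval (0, L) is
  ||u||_{H^1}^2 = ∫_0^L u(x)^2 dx + ∫_0^L u'(x)^2 dx.
Compute u'(x) = -12*x**3 - 9*x**2.
Then u(x)^2 = 9*x**8 + 18*x**7 + 9*x**6 - 6*x**4 - 6*x**3 + 1 and u'(x)^2 = 144*x**6 + 216*x**5 + 81*x**4.
Integrate each monomial from 0 to 4 using ∫_0^4 c·x^n dx = c·4^(n+1)/(n+1):
  ∫_0^4 u(x)^2 dx = ∫_0^4 (9*x^8 + 18*x^7 + 9*x^6 - 6*x^4 - 6*x^3 + 1) dx. Term by term:
    ∫_0^4 9*x^8 dx = 262144;  ∫_0^4 18*x^7 dx = 147456;  ∫_0^4 9*x^6 dx = 147456/7;
    ∫_0^4 -6*x^4 dx = -6144/5;  ∫_0^4 -6*x^3 dx = -384;  ∫_0^4 1 dx = 4.
  Sum: 262144 + 147456 + 147456/7 − 6144/5 − 384 + 4 = 15016972/35.
  ∫_0^4 u'(x)^2 dx = ∫_0^4 (144*x^6 + 216*x^5 + 81*x^4) dx. Term by term:
    ∫_0^4 144*x^6 dx = 2359296/7;  ∫_0^4 216*x^5 dx = 147456;  ∫_0^4 81*x^4 dx = 82944/5.
  Sum: 2359296/7 + 147456 + 82944/5 = 17538048/35.
Adding: ||u||_{H^1}^2 = 15016972/35 + 17538048/35 = 6511004/7.


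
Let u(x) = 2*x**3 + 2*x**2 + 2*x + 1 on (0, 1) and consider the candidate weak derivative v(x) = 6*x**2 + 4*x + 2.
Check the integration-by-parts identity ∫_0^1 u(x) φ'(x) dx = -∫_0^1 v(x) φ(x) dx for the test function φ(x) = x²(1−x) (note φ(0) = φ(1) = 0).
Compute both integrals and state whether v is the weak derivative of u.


LHS = -17/30, RHS = -17/30. Yes, v = u' weakly.

u(x) = 2*x**3 + 2*x**2 + 2*x + 1, classical derivative u'(x) = 6*x**2 + 4*x + 2.
φ(x) = x²(1−x), so φ'(x) = x*(2 - 3*x).
Note φ(0) = φ(1) = 0, so the boundary term u·φ vanishes.
LHS = ∫_0^1 u(x) φ'(x) dx = ∫_0^1 (-6*x^5 - 2*x^4 - 2*x^3 + x^2 + 2*x) dx. Term by term:
  ∫_0^1 -6*x^5 dx = -1;  ∫_0^1 -2*x^4 dx = -2/5;  ∫_0^1 -2*x^3 dx = -1/2;
  ∫_0^1 x^2 dx = 1/3;  ∫_0^1 2*x dx = 1.
Sum: -1 − 2/5 − 1/2 + 1/3 + 1 = -17/30.
So LHS = -17/30.
∫_0^1 v(x) φ(x) dx = ∫_0^1 (-6*x^5 + 2*x^4 + 2*x^3 + 2*x^2) dx. Term by term:
  ∫_0^1 -6*x^5 dx = -1;  ∫_0^1 2*x^4 dx = 2/5;  ∫_0^1 2*x^3 dx = 1/2;
  ∫_0^1 2*x^2 dx = 2/3.
Sum: -1 + 2/5 + 1/2 + 2/3 = 17/30.
So RHS = -∫_0^1 v(x) φ(x) dx = -17/30.
LHS = RHS, so the identity holds for this test φ.
Moreover u is smooth here and v(x) = u'(x) = 6*x**2 + 4*x + 2 pointwise, so the identity holds for every test function. Hence v is the weak derivative of u.


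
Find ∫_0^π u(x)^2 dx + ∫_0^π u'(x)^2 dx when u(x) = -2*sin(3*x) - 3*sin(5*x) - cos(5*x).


||u||_{H^1(0,π)}^2 = 150*π

u'(x) = 5*sin(5*x) - 6*cos(3*x) - 15*cos(5*x).
Expand u² and (u')² and integrate term by term on (0, π), using: for integers n ≥ 1, ∫_0^π sin²(nx) dx = ∫_0^π cos²(nx) dx = π/2; for n ≠ n', ∫_0^π sin(nx)sin(n'x) dx = ∫_0^π cos(nx)cos(n'x) dx = 0; and by product-to-sum, ∫_0^π sin(nx)cos(n'x) dx = ½∫_0^π [sin((n+n')x) + sin((n−n')x)] dx, which is 0 when n+n' is even and 2n/(n²−n'²) when n+n' is odd (it need not vanish on (0, π)).
  u² squared terms: (-1)²·∫cos(5x)² dx = 1·π/2 = π/2;  (-3)²·∫sin(5x)² dx = 9·π/2 = 9*π/2;  (-2)²·∫sin(3x)² dx = 4·π/2 = 2*π.
  u² cross terms: 2·(-1)·(-3)·∫cos(5x)·sin(5x) dx = 6·(0) = 0;  2·(-1)·(-2)·∫cos(5x)·sin(3x) dx = 4·(0) = 0;  2·(-3)·(-2)·∫sin(5x)·sin(3x) dx = 12·(0) = 0.
  So ∫_0^π u² dx = π/2 + 9*π/2 + 2*π + 0 + 0 + 0 = 7*π.
  (u')² squared terms: (-15)²·∫cos(5x)² dx = 225·π/2 = 225*π/2;  (-6)²·∫cos(3x)² dx = 36·π/2 = 18*π;  (5)²·∫sin(5x)² dx = 25·π/2 = 25*π/2.
  (u')² cross terms: 2·(-15)·(-6)·∫cos(5x)·cos(3x) dx = 180·(0) = 0;  2·(-15)·(5)·∫cos(5x)·sin(5x) dx = -150·(0) = 0;  2·(-6)·(5)·∫cos(3x)·sin(5x) dx = -60·(0) = 0.
  So ∫_0^π (u')² dx = 225*π/2 + 18*π + 25*π/2 + 0 + 0 + 0 = 143*π.
||u||_{H^1}^2 = (7*π) + (143*π) = 150*π.


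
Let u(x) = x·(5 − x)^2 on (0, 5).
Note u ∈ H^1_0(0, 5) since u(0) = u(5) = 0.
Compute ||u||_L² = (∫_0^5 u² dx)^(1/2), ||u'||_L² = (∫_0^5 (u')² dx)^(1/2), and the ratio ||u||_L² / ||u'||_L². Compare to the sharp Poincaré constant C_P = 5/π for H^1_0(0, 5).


||u||_L² / ||u'||_L² = 5*sqrt(14)/14 < C_P = 5/π.

u(x) = x·(5 − x)^2, so u'(x) = (x - 5)*(3*x - 5).
u(x) = x·(5 − x)^2 vanishes at x = 0 and x = 5, so u ∈ H^1_0(0, 5). Differentiate via the product rule and integrate the resulting polynomials term by term.
  ∫_0^5 u² dx = ∫_0^5 (x^6 - 20*x^5 + 150*x^4 - 500*x^3 + 625*x^2) dx. Term by term:
    ∫_0^5 x^6 dx = 78125/7;  ∫_0^5 -20*x^5 dx = -156250/3;  ∫_0^5 150*x^4 dx = 93750;
    ∫_0^5 -500*x^3 dx = -78125;  ∫_0^5 625*x^2 dx = 78125/3.
  Sum: 78125/7 − 156250/3 + 93750 − 78125 + 78125/3 = 15625/21.
  ∫_0^5 (u')² dx = ∫_0^5 (9*x^4 - 120*x^3 + 550*x^2 - 1000*x + 625) dx. Term by term:
    ∫_0^5 9*x^4 dx = 5625;  ∫_0^5 -120*x^3 dx = -18750;  ∫_0^5 550*x^2 dx = 68750/3;
    ∫_0^5 -1000*x dx = -12500;  ∫_0^5 625 dx = 3125.
  Sum: 5625 − 18750 + 68750/3 − 12500 + 3125 = 1250/3.
∫_0^5 u² dx = 15625/21, so ||u||_L² = 125*sqrt(21)/21.
∫_0^5 (u')² dx = 1250/3, so ||u'||_L² = 25*sqrt(6)/3.
Ratio ||u||_L² / ||u'||_L² = 5*sqrt(14)/14.
Sharp Poincaré constant on H^1_0(0, 5) is C_P = L/π = 5/π, achieved by sin(π/5·x).
A polynomial bump cannot attain the sharp Poincaré constant (only the first sine eigenfunction does), so the ratio is strictly less than C_P, consistent with ||u||_L² ≤ C_P ||u'||_L².


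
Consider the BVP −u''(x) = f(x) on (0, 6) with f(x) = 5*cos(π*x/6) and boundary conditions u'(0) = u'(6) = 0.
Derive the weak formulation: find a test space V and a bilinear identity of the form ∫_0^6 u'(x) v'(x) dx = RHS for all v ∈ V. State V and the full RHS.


V = H^1(0, 6) (no boundary constraint on v; u is determined up to an additive constant); weak form: ∫_0^6 u'v' dx = ∫_0^6 (5*cos(π*x/6)) v dx for all v ∈ V.

Multiply both sides by a test function v and integrate from 0 to 6:
  ∫_0^6 −u''(x) v(x) dx = ∫_0^6 f(x) v(x) dx.
Integrate the LHS by parts once:
  ∫_0^6 −u'' v dx = −[u'(x) v(x)]_0^6 + ∫_0^6 u'(x) v'(x) dx.
Thus ∫_0^6 u'(x) v'(x) dx = ∫_0^6 f(x) v(x) dx + [u'(x) v(x)]_0^6.
Choose V so that boundary terms are either known or forced to vanish.
u has homogeneous Neumann: u'(0) = u'(6) = 0. So [u' v]_0^6 = 0·v(6) − 0·v(0) = 0 for any v; take V = H^1(0, 6).
Weak formulation: find u (satisfying any essential BC) such that ∫_0^6 u'(x) v'(x) dx = ∫_0^6 f v dx for all v ∈ V (homogeneous Neumann, so boundary terms vanish).
Substituting f(x) = 5*cos(π*x/6), the right-hand side is ∫_0^6 (5*cos(π*x/6)) v dx.
Compatibility check (pure Neumann): taking v ≡ 1 ∈ V gives 0 = ∫_0^6 f dx + (0) − (0), i.e. ∫_0^6 f dx must equal u'(0) − u'(6) = 0. Indeed ∫_0^6 (5*cos(π*x/6)) dx = 0, so the data are compatible. The solution is then unique only up to an additive constant (fix it e.g. by requiring ∫_0^6 u dx = 0).


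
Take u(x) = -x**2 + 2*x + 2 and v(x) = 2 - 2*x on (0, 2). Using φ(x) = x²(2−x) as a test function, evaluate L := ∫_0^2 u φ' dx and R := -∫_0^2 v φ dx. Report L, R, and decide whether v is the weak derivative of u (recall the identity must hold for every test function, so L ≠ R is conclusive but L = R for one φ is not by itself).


LHS = 8/15, RHS = 8/15. Yes, v = u' weakly.

u(x) = -x**2 + 2*x + 2, classical derivative u'(x) = 2 - 2*x.
φ(x) = x²(2−x), so φ'(x) = x*(4 - 3*x).
Note φ(0) = φ(2) = 0, so the boundary term u·φ vanishes.
LHS = ∫_0^2 u(x) φ'(x) dx = ∫_0^2 (3*x^4 - 10*x^3 + 2*x^2 + 8*x) dx. Term by term:
  ∫_0^2 3*x^4 dx = 96/5;  ∫_0^2 -10*x^3 dx = -40;  ∫_0^2 2*x^2 dx = 16/3;
  ∫_0^2 8*x dx = 16.
Sum: 96/5 − 40 + 16/3 + 16 = 8/15.
So LHS = 8/15.
∫_0^2 v(x) φ(x) dx = ∫_0^2 (2*x^4 - 6*x^3 + 4*x^2) dx. Term by term:
  ∫_0^2 2*x^4 dx = 64/5;  ∫_0^2 -6*x^3 dx = -24;  ∫_0^2 4*x^2 dx = 32/3.
Sum: 64/5 − 24 + 32/3 = -8/15.
So RHS = -∫_0^2 v(x) φ(x) dx = 8/15.
LHS = RHS, so the identity holds for this test φ.
Moreover u is smooth here and v(x) = u'(x) = 2 - 2*x pointwise, so the identity holds for every test function. Hence v is the weak derivative of u.


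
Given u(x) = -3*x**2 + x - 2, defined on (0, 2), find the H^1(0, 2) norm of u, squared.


||u||_{H^1}^2 = 2134/15

The H^1 norm (squared) on an interval (0, L) is
  ||u||_{H^1}^2 = ∫_0^L u(x)^2 dx + ∫_0^L u'(x)^2 dx.
Compute u'(x) = 1 - 6*x.
Then u(x)^2 = 9*x**4 - 6*x**3 + 13*x**2 - 4*x + 4 and u'(x)^2 = 36*x**2 - 12*x + 1.
Integrate each monomial from 0 to 2 using ∫_0^2 c·x^n dx = c·2^(n+1)/(n+1):
  ∫_0^2 u(x)^2 dx = ∫_0^2 (9*x^4 - 6*x^3 + 13*x^2 - 4*x + 4) dx. Term by term:
    ∫_0^2 9*x^4 dx = 288/5;  ∫_0^2 -6*x^3 dx = -24;  ∫_0^2 13*x^2 dx = 104/3;
    ∫_0^2 -4*x dx = -8;  ∫_0^2 4 dx = 8.
  Sum: 288/5 − 24 + 104/3 − 8 + 8 = 1024/15.
  ∫_0^2 u'(x)^2 dx = ∫_0^2 (36*x^2 - 12*x + 1) dx. Term by term:
    ∫_0^2 36*x^2 dx = 96;  ∫_0^2 -12*x dx = -24;  ∫_0^2 1 dx = 2.
  Sum: 96 − 24 + 2 = 74.
Adding: ||u||_{H^1}^2 = 1024/15 + 74 = 2134/15.


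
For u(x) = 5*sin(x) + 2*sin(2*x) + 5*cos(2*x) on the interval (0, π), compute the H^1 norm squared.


||u||_{H^1(0,π)}^2 = -500/3 + 195*π/2

u'(x) = -10*sin(2*x) + 5*cos(x) + 4*cos(2*x).
Expand u² and (u')² and integrate term by term on (0, π), using: for integers n ≥ 1, ∫_0^π sin²(nx) dx = ∫_0^π cos²(nx) dx = π/2; for n ≠ n', ∫_0^π sin(nx)sin(n'x) dx = ∫_0^π cos(nx)cos(n'x) dx = 0; and by product-to-sum, ∫_0^π sin(nx)cos(n'x) dx = ½∫_0^π [sin((n+n')x) + sin((n−n')x)] dx, which is 0 when n+n' is even and 2n/(n²−n'²) when n+n' is odd (it need not vanish on (0, π)).
  u² squared terms: (2)²·∫sin(2x)² dx = 4·π/2 = 2*π;  (5)²·∫cos(2x)² dx = 25·π/2 = 25*π/2;  (5)²·∫sin(x)² dx = 25·π/2 = 25*π/2.
  u² cross terms: 2·(2)·(5)·∫sin(2x)·cos(2x) dx = 20·(0) = 0;  2·(2)·(5)·∫sin(2x)·sin(x) dx = 20·(0) = 0;  2·(5)·(5)·∫cos(2x)·sin(x) dx = 50·(-2/3) = -100/3.
  So ∫_0^π u² dx = 2*π + 25*π/2 + 25*π/2 + 0 + 0 − 100/3 = -100/3 + 27*π.
  (u')² squared terms: (-10)²·∫sin(2x)² dx = 100·π/2 = 50*π;  (4)²·∫cos(2x)² dx = 16·π/2 = 8*π;  (5)²·∫cos(x)² dx = 25·π/2 = 25*π/2.
  (u')² cross terms: 2·(-10)·(4)·∫sin(2x)·cos(2x) dx = -80·(0) = 0;  2·(-10)·(5)·∫sin(2x)·cos(x) dx = -100·(4/3) = -400/3;  2·(4)·(5)·∫cos(2x)·cos(x) dx = 40·(0) = 0.
  So ∫_0^π (u')² dx = 50*π + 8*π + 25*π/2 + 0 − 400/3 + 0 = -400/3 + 141*π/2.
||u||_{H^1}^2 = (-100/3 + 27*π) + (-400/3 + 141*π/2) = -500/3 + 195*π/2.


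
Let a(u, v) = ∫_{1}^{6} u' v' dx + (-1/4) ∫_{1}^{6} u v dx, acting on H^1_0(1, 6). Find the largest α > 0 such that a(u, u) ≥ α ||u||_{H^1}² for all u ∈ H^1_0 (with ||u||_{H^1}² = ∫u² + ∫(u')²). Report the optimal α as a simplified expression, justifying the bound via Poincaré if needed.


α = (-25/4 + π^2)/(π^2 + 25)

Coercivity of a(·,·) on H^1_0(1, 6) means a(u, u) ≥ α ||u||_{H^1}² for every u ∈ H^1_0.
The interval has length L = 5, and Poincaré/coercivity depend only on L. Here a(u, u) = ∫(u')² + (-1/4)·∫u².
Here c = -1/4 < 0 with |c| < (π/L)² = π^2/25, so coercivity still holds. The condition a(u,u) ≥ α||u||_{H^1}² reads (1−α)∫(u')² ≥ (α−c)∫u². Any admissible α is ≤ 1 (rapidly oscillating u have ∫u²/∫(u')² → 0), and α = 1 would force 0 ≥ (1−c)∫u², impossible since c < 1; so 1−α > 0. By the sharp Poincaré inequality on H^1_0 of an interval of length L, ∫(u')² ≥ (π/L)²∫u² with equality for the first sine mode sin(π(x−x₀)/L) (x₀ the left endpoint), so the inequality holds for all u iff (1−α)(π/L)² ≥ α − c, i.e. α ≤ ((π/L)² + c)/((π/L)² + 1) = (1 + c(L/π)²)/(1 + (L/π)²). (Direct route, valid since c ≤ 0: Poincaré gives c∫u² ≥ c(L/π)²∫(u')², so a(u,u) ≥ (1 + c(L/π)²)∫(u')², while ||u||_{H^1}² ≤ (1 + (L/π)²)∫(u')²; dividing yields the same α.) With (π/L)² = π^2/25 and c = -1/4, the largest admissible constant is α = ((π/L)² + c)/((π/L)² + 1).
Simplifying, α = (-25/4 + π^2)/(π^2 + 25).


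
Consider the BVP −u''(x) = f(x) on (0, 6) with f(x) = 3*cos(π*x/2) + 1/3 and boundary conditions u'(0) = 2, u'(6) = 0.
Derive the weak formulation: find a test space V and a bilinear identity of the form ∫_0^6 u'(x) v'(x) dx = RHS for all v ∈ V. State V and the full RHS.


V = H^1(0, 6) (v unrestricted at boundary; u is determined up to an additive constant); weak form: ∫_0^6 u'v' dx = ∫_0^6 (3*cos(π*x/2) + 1/3) v dx − 2·v(0) for all v ∈ V.

Multiply both sides by a test function v and integrate from 0 to 6:
  ∫_0^6 −u''(x) v(x) dx = ∫_0^6 f(x) v(x) dx.
Integrate the LHS by parts once:
  ∫_0^6 −u'' v dx = −[u'(x) v(x)]_0^6 + ∫_0^6 u'(x) v'(x) dx.
Thus ∫_0^6 u'(x) v'(x) dx = ∫_0^6 f(x) v(x) dx + [u'(x) v(x)]_0^6.
Choose V so that boundary terms are either known or forced to vanish.
u has inhomogeneous Neumann u'(0) = 2, u'(6) = 0. [u' v]_0^6 = (0)·v(6) − (2)·v(0) = − 2·v(0). Take V = H^1(0, 6); boundary term becomes part of RHS.
Weak formulation: find u (satisfying any essential BC) such that ∫_0^6 u'(x) v'(x) dx = ∫_0^6 f v dx − 2·v(0) for all v ∈ V (Neumann data are natural BCs: they enter the RHS as boundary terms).
Substituting f(x) = 3*cos(π*x/2) + 1/3, the right-hand side is ∫_0^6 (3*cos(π*x/2) + 1/3) v dx − 2·v(0).
Compatibility check (pure Neumann): taking v ≡ 1 ∈ V gives 0 = ∫_0^6 f dx + (0) − (2), i.e. ∫_0^6 f dx must equal u'(0) − u'(6) = 2. Indeed ∫_0^6 (3*cos(π*x/2) + 1/3) dx = 2, so the data are compatible. The solution is then unique only up to an additive constant (fix it e.g. by requiring ∫_0^6 u dx = 0).


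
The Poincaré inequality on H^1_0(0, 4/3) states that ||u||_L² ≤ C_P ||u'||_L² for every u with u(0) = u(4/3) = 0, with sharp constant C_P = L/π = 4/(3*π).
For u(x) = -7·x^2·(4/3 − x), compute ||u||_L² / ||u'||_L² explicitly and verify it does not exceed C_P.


||u||_L² / ||u'||_L² = 2*sqrt(14)/21 < C_P = 4/(3*π).

u(x) = -7·x^2·(4/3 − x), so u'(x) = 7*x*(9*x - 8)/3.
u(x) = -7·x^2·(4/3 − x) vanishes at x = 0 and x = 4/3, so u ∈ H^1_0(0, 4/3). Differentiate via the product rule and integrate the resulting polynomials term by term.
  ∫_0^4/3 u² dx = ∫_0^4/3 (49*x^6 - 392*x^5/3 + 784*x^4/9) dx. Term by term:
    ∫_0^4/3 49*x^6 dx = 114688/2187;  ∫_0^4/3 -392*x^5/3 dx = -802816/6561;  ∫_0^4/3 784*x^4/9 dx = 802816/10935.
  Sum: 114688/2187 − 802816/6561 + 802816/10935 = 114688/32805.
  ∫_0^4/3 (u')² dx = ∫_0^4/3 (441*x^4 - 784*x^3 + 3136*x^2/9) dx. Term by term:
    ∫_0^4/3 441*x^4 dx = 50176/135;  ∫_0^4/3 -784*x^3 dx = -50176/81;  ∫_0^4/3 3136*x^2/9 dx = 200704/729.
  Sum: 50176/135 − 50176/81 + 200704/729 = 100352/3645.
∫_0^4/3 u² dx = 114688/32805, so ||u||_L² = 128*sqrt(35)/405.
∫_0^4/3 (u')² dx = 100352/3645, so ||u'||_L² = 224*sqrt(10)/135.
Ratio ||u||_L² / ||u'||_L² = 2*sqrt(14)/21.
Sharp Poincaré constant on H^1_0(0, 4/3) is C_P = L/π = 4/(3*π), achieved by sin(3*π/4·x).
A polynomial bump cannot attain the sharp Poincaré constant (only the first sine eigenfunction does), so the ratio is strictly less than C_P, consistent with ||u||_L² ≤ C_P ||u'||_L².


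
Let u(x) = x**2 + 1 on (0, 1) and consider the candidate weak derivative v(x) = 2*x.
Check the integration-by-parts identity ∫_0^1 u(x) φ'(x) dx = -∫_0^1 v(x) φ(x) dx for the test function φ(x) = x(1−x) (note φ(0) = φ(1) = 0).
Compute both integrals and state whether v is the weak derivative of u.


LHS = -1/6, RHS = -1/6. Yes, v = u' weakly.

u(x) = x**2 + 1, classical derivative u'(x) = 2*x.
φ(x) = x(1−x), so φ'(x) = 1 - 2*x.
Note φ(0) = φ(1) = 0, so the boundary term u·φ vanishes.
LHS = ∫_0^1 u(x) φ'(x) dx = ∫_0^1 (-2*x^3 + x^2 - 2*x + 1) dx. Term by term:
  ∫_0^1 -2*x^3 dx = -1/2;  ∫_0^1 x^2 dx = 1/3;  ∫_0^1 -2*x dx = -1;
  ∫_0^1 1 dx = 1.
Sum: -1/2 + 1/3 − 1 + 1 = -1/6.
So LHS = -1/6.
∫_0^1 v(x) φ(x) dx = ∫_0^1 (-2*x^3 + 2*x^2) dx. Term by term:
  ∫_0^1 -2*x^3 dx = -1/2;  ∫_0^1 2*x^2 dx = 2/3.
Sum: -1/2 + 2/3 = 1/6.
So RHS = -∫_0^1 v(x) φ(x) dx = -1/6.
LHS = RHS, so the identity holds for this test φ.
Moreover u is smooth here and v(x) = u'(x) = 2*x pointwise, so the identity holds for every test function. Hence v is the weak derivative of u.


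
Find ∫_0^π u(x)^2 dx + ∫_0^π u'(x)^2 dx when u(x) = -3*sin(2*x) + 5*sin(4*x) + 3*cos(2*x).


||u||_{H^1(0,π)}^2 = 515*π/2

u'(x) = -6*sin(2*x) - 6*cos(2*x) + 20*cos(4*x).
Expand u² and (u')² and integrate term by term on (0, π), using: for integers n ≥ 1, ∫_0^π sin²(nx) dx = ∫_0^π cos²(nx) dx = π/2; for n ≠ n', ∫_0^π sin(nx)sin(n'x) dx = ∫_0^π cos(nx)cos(n'x) dx = 0; and by product-to-sum, ∫_0^π sin(nx)cos(n'x) dx = ½∫_0^π [sin((n+n')x) + sin((n−n')x)] dx, which is 0 when n+n' is even and 2n/(n²−n'²) when n+n' is odd (it need not vanish on (0, π)).
  u² squared terms: (-3)²·∫sin(2x)² dx = 9·π/2 = 9*π/2;  (3)²·∫cos(2x)² dx = 9·π/2 = 9*π/2;  (5)²·∫sin(4x)² dx = 25·π/2 = 25*π/2.
  u² cross terms: 2·(-3)·(3)·∫sin(2x)·cos(2x) dx = -18·(0) = 0;  2·(-3)·(5)·∫sin(2x)·sin(4x) dx = -30·(0) = 0;  2·(3)·(5)·∫cos(2x)·sin(4x) dx = 30·(0) = 0.
  So ∫_0^π u² dx = 9*π/2 + 9*π/2 + 25*π/2 + 0 + 0 + 0 = 43*π/2.
  (u')² squared terms: (-6)²·∫cos(2x)² dx = 36·π/2 = 18*π;  (-6)²·∫sin(2x)² dx = 36·π/2 = 18*π;  (20)²·∫cos(4x)² dx = 400·π/2 = 200*π.
  (u')² cross terms: 2·(-6)·(-6)·∫cos(2x)·sin(2x) dx = 72·(0) = 0;  2·(-6)·(20)·∫cos(2x)·cos(4x) dx = -240·(0) = 0;  2·(-6)·(20)·∫sin(2x)·cos(4x) dx = -240·(0) = 0.
  So ∫_0^π (u')² dx = 18*π + 18*π + 200*π + 0 + 0 + 0 = 236*π.
||u||_{H^1}^2 = (43*π/2) + (236*π) = 515*π/2.


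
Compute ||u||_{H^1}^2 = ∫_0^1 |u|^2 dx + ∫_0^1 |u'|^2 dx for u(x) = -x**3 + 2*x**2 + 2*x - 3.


||u||_{H^1}^2 = 871/70

The H^1 norm (squared) on an interval (0, L) is
  ||u||_{H^1}^2 = ∫_0^L u(x)^2 dx + ∫_0^L u'(x)^2 dx.
Compute u'(x) = -3*x**2 + 4*x + 2.
Then u(x)^2 = x**6 - 4*x**5 + 14*x**3 - 8*x**2 - 12*x + 9 and u'(x)^2 = 9*x**4 - 24*x**3 + 4*x**2 + 16*x + 4.
Integrate each monomial from 0 to 1 using ∫_0^1 c·x^n dx = c·1^(n+1)/(n+1):
  ∫_0^1 u(x)^2 dx = ∫_0^1 (x^6 - 4*x^5 + 14*x^3 - 8*x^2 - 12*x + 9) dx. Term by term:
    ∫_0^1 x^6 dx = 1/7;  ∫_0^1 -4*x^5 dx = -2/3;  ∫_0^1 14*x^3 dx = 7/2;
    ∫_0^1 -8*x^2 dx = -8/3;  ∫_0^1 -12*x dx = -6;  ∫_0^1 9 dx = 9.
  Sum: 1/7 − 2/3 + 7/2 − 8/3 − 6 + 9 = 139/42.
  ∫_0^1 u'(x)^2 dx = ∫_0^1 (9*x^4 - 24*x^3 + 4*x^2 + 16*x + 4) dx. Term by term:
    ∫_0^1 9*x^4 dx = 9/5;  ∫_0^1 -24*x^3 dx = -6;  ∫_0^1 4*x^2 dx = 4/3;
    ∫_0^1 16*x dx = 8;  ∫_0^1 4 dx = 4.
  Sum: 9/5 − 6 + 4/3 + 8 + 4 = 137/15.
Adding: ||u||_{H^1}^2 = 139/42 + 137/15 = 871/70.


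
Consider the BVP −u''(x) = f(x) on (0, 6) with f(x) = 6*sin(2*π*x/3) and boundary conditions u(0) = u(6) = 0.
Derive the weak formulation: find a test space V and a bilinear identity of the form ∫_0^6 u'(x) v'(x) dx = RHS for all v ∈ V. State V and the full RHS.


V = H^1_0(0, 6) (so v(0) = v(6) = 0); weak form: ∫_0^6 u'v' dx = ∫_0^6 (6*sin(2*π*x/3)) v dx for all v ∈ V.

Multiply both sides by a test function v and integrate from 0 to 6:
  ∫_0^6 −u''(x) v(x) dx = ∫_0^6 f(x) v(x) dx.
Integrate the LHS by parts once:
  ∫_0^6 −u'' v dx = −[u'(x) v(x)]_0^6 + ∫_0^6 u'(x) v'(x) dx.
Thus ∫_0^6 u'(x) v'(x) dx = ∫_0^6 f(x) v(x) dx + [u'(x) v(x)]_0^6.
Choose V so that boundary terms are either known or forced to vanish.
u is Dirichlet: u(0) = u(6) = 0. Let V = H^1_0(0, 6); then v(0) = v(6) = 0, and [u' v]_0^6 = 0.
Weak formulation: find u (satisfying any essential BC) such that ∫_0^6 u'(x) v'(x) dx = ∫_0^6 f v dx for all v ∈ V.
Substituting f(x) = 6*sin(2*π*x/3), the right-hand side is ∫_0^6 (6*sin(2*π*x/3)) v dx.


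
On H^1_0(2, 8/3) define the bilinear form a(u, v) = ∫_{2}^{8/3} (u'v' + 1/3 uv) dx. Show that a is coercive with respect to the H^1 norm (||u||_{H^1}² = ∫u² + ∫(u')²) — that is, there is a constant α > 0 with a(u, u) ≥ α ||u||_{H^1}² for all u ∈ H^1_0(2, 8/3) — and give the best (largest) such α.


α = (4 + 27*π^2)/(3*(4 + 9*π^2))

Coercivity of a(·,·) on H^1_0(2, 8/3) means a(u, u) ≥ α ||u||_{H^1}² for every u ∈ H^1_0.
The interval has length L = 2/3, and Poincaré/coercivity depend only on L. Here a(u, u) = ∫(u')² + (1/3)·∫u².
Here 0 < c = 1/3 < 1. The condition a(u,u) ≥ α||u||_{H^1}² reads (1−α)∫(u')² ≥ (α−c)∫u². Any admissible α is ≤ 1 (rapidly oscillating u have ∫u²/∫(u')² → 0), and α = 1 would force 0 ≥ (1−c)∫u², impossible since c < 1; so 1−α > 0. By the sharp Poincaré inequality on H^1_0 of an interval of length L, ∫(u')² ≥ (π/L)²∫u² with equality for the first sine mode sin(π(x−x₀)/L) (x₀ the left endpoint), so the inequality holds for all u iff (1−α)(π/L)² ≥ α − c, i.e. α ≤ ((π/L)² + c)/((π/L)² + 1) = (1 + c(L/π)²)/(1 + (L/π)²). With (π/L)² = 9*π^2/4 and c = 1/3, the largest admissible constant is α = ((π/L)² + c)/((π/L)² + 1).
Simplifying, α = (4 + 27*π^2)/(3*(4 + 9*π^2)).


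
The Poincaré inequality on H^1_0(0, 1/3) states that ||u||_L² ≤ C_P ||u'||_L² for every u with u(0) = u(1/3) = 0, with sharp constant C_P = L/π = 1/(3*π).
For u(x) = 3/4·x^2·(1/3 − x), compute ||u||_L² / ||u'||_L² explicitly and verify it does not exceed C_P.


||u||_L² / ||u'||_L² = sqrt(14)/42 < C_P = 1/(3*π).

u(x) = 3/4·x^2·(1/3 − x), so u'(x) = x*(2 - 9*x)/4.
u(x) = 3/4·x^2·(1/3 − x) vanishes at x = 0 and x = 1/3, so u ∈ H^1_0(0, 1/3). Differentiate via the product rule and integrate the resulting polynomials term by term.
  ∫_0^1/3 u² dx = ∫_0^1/3 (9*x^6/16 - 3*x^5/8 + x^4/16) dx. Term by term:
    ∫_0^1/3 9*x^6/16 dx = 1/27216;  ∫_0^1/3 -3*x^5/8 dx = -1/11664;  ∫_0^1/3 x^4/16 dx = 1/19440.
  Sum: 1/27216 − 1/11664 + 1/19440 = 1/408240.
  ∫_0^1/3 (u')² dx = ∫_0^1/3 (81*x^4/16 - 9*x^3/4 + x^2/4) dx. Term by term:
    ∫_0^1/3 81*x^4/16 dx = 1/240;  ∫_0^1/3 -9*x^3/4 dx = -1/144;  ∫_0^1/3 x^2/4 dx = 1/324.
  Sum: 1/240 − 1/144 + 1/324 = 1/3240.
∫_0^1/3 u² dx = 1/408240, so ||u||_L² = sqrt(35)/3780.
∫_0^1/3 (u')² dx = 1/3240, so ||u'||_L² = sqrt(10)/180.
Ratio ||u||_L² / ||u'||_L² = sqrt(14)/42.
Sharp Poincaré constant on H^1_0(0, 1/3) is C_P = L/π = 1/(3*π), achieved by sin(3*π·x).
A polynomial bump cannot attain the sharp Poincaré constant (only the first sine eigenfunction does), so the ratio is strictly less than C_P, consistent with ||u||_L² ≤ C_P ||u'||_L².


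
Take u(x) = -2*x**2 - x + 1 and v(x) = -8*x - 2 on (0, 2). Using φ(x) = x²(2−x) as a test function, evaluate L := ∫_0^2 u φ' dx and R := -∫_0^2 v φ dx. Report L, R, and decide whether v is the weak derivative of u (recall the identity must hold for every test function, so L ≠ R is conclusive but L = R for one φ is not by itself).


LHS = 116/15, RHS = 232/15. No, v is not the weak derivative of u.

u(x) = -2*x**2 - x + 1, classical derivative u'(x) = -4*x - 1.
φ(x) = x²(2−x), so φ'(x) = x*(4 - 3*x).
Note φ(0) = φ(2) = 0, so the boundary term u·φ vanishes.
LHS = ∫_0^2 u(x) φ'(x) dx = ∫_0^2 (6*x^4 - 5*x^3 - 7*x^2 + 4*x) dx. Term by term:
  ∫_0^2 6*x^4 dx = 192/5;  ∫_0^2 -5*x^3 dx = -20;  ∫_0^2 -7*x^2 dx = -56/3;
  ∫_0^2 4*x dx = 8.
Sum: 192/5 − 20 − 56/3 + 8 = 116/15.
So LHS = 116/15.
∫_0^2 v(x) φ(x) dx = ∫_0^2 (8*x^4 - 14*x^3 - 4*x^2) dx. Term by term:
  ∫_0^2 8*x^4 dx = 256/5;  ∫_0^2 -14*x^3 dx = -56;  ∫_0^2 -4*x^2 dx = -32/3.
Sum: 256/5 − 56 − 32/3 = -232/15.
So RHS = -∫_0^2 v(x) φ(x) dx = 232/15.
LHS − RHS = -116/15 ≠ 0, so the identity fails.
(For a valid weak derivative the identity must hold for EVERY test function, in particular this one. The failure shows v is NOT the weak derivative of u.)
Correct weak derivative would be u'(x) = -4*x - 1.


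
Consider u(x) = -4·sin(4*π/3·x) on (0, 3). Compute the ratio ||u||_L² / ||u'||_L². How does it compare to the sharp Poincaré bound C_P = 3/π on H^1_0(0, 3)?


||u||_L² / ||u'||_L² = 3/(4*π) < C_P = 3/π.

u(x) = -4·sin(4*π/3·x), so u'(x) = -16*π*cos(4*π*x/3)/3.
Writing u(x) = A·sin(kπx/L) with A = -4 and k = 4, use ∫_0^L sin²(kπx/L) dx = L/2 and ∫_0^L cos²(kπx/L) dx = L/2.
u² = 16·sin²(4*π/3·x) and (u')² = 256*π^2/9·cos²(4*π/3·x), and each of sin², cos² integrates to L/2 = 3/2 over (0, 3).
∫_0^3 u² dx = 24, so ||u||_L² = 2*sqrt(6).
∫_0^3 (u')² dx = 128*π^2/3, so ||u'||_L² = 8*sqrt(6)*π/3.
Ratio ||u||_L² / ||u'||_L² = 3/(4*π).
Sharp Poincaré constant on H^1_0(0, 3) is C_P = L/π = 3/π, achieved by sin(π/3·x).
This is the k = 4 harmonic; the ratio L/(kπ) is strictly less than C_P = L/π, consistent with the sharp inequality ||u||_L² ≤ C_P ||u'||_L².


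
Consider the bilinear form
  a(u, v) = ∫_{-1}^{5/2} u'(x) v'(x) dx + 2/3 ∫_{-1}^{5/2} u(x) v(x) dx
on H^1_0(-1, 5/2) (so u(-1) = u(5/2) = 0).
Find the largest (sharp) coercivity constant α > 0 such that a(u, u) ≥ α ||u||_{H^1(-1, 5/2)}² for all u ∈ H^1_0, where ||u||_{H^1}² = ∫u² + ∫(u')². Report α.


α = 2*(49 + 6*π^2)/(3*(4*π^2 + 49))

Coercivity of a(·,·) on H^1_0(-1, 5/2) means a(u, u) ≥ α ||u||_{H^1}² for every u ∈ H^1_0.
The interval has length L = 7/2, and Poincaré/coercivity depend only on L. Here a(u, u) = ∫(u')² + (2/3)·∫u².
Here 0 < c = 2/3 < 1. The condition a(u,u) ≥ α||u||_{H^1}² reads (1−α)∫(u')² ≥ (α−c)∫u². Any admissible α is ≤ 1 (rapidly oscillating u have ∫u²/∫(u')² → 0), and α = 1 would force 0 ≥ (1−c)∫u², impossible since c < 1; so 1−α > 0. By the sharp Poincaré inequality on H^1_0 of an interval of length L, ∫(u')² ≥ (π/L)²∫u² with equality for the first sine mode sin(π(x−x₀)/L) (x₀ the left endpoint), so the inequality holds for all u iff (1−α)(π/L)² ≥ α − c, i.e. α ≤ ((π/L)² + c)/((π/L)² + 1) = (1 + c(L/π)²)/(1 + (L/π)²). With (π/L)² = 4*π^2/49 and c = 2/3, the largest admissible constant is α = ((π/L)² + c)/((π/L)² + 1).
Simplifying, α = 2*(49 + 6*π^2)/(3*(4*π^2 + 49)).


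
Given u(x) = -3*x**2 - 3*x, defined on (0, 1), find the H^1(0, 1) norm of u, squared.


||u||_{H^1}^2 = 483/10

The H^1 norm (squared) on an interval (0, L) is
  ||u||_{H^1}^2 = ∫_0^L u(x)^2 dx + ∫_0^L u'(x)^2 dx.
Compute u'(x) = -6*x - 3.
Then u(x)^2 = 9*x**4 + 18*x**3 + 9*x**2 and u'(x)^2 = 36*x**2 + 36*x + 9.
Integrate each monomial from 0 to 1 using ∫_0^1 c·x^n dx = c·1^(n+1)/(n+1):
  ∫_0^1 u(x)^2 dx = ∫_0^1 (9*x^4 + 18*x^3 + 9*x^2) dx. Term by term:
    ∫_0^1 9*x^4 dx = 9/5;  ∫_0^1 18*x^3 dx = 9/2;  ∫_0^1 9*x^2 dx = 3.
  Sum: 9/5 + 9/2 + 3 = 93/10.
  ∫_0^1 u'(x)^2 dx = ∫_0^1 (36*x^2 + 36*x + 9) dx. Term by term:
    ∫_0^1 36*x^2 dx = 12;  ∫_0^1 36*x dx = 18;  ∫_0^1 9 dx = 9.
  Sum: 12 + 18 + 9 = 39.
Adding: ||u||_{H^1}^2 = 93/10 + 39 = 483/10.


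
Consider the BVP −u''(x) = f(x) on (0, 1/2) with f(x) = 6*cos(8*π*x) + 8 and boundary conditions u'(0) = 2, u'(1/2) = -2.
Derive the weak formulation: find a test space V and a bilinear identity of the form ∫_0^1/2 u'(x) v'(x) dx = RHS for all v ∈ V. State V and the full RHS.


V = H^1(0, 1/2) (v unrestricted at boundary; u is determined up to an additive constant); weak form: ∫_0^1/2 u'v' dx = ∫_0^1/2 (6*cos(8*π*x) + 8) v dx − 2·v(1/2) − 2·v(0) for all v ∈ V.

Multiply both sides by a test function v and integrate from 0 to 1/2:
  ∫_0^1/2 −u''(x) v(x) dx = ∫_0^1/2 f(x) v(x) dx.
Integrate the LHS by parts once:
  ∫_0^1/2 −u'' v dx = −[u'(x) v(x)]_0^1/2 + ∫_0^1/2 u'(x) v'(x) dx.
Thus ∫_0^1/2 u'(x) v'(x) dx = ∫_0^1/2 f(x) v(x) dx + [u'(x) v(x)]_0^1/2.
Choose V so that boundary terms are either known or forced to vanish.
u has inhomogeneous Neumann u'(0) = 2, u'(1/2) = -2. [u' v]_0^1/2 = (-2)·v(1/2) − (2)·v(0) = − 2·v(1/2) − 2·v(0). Take V = H^1(0, 1/2); boundary term becomes part of RHS.
Weak formulation: find u (satisfying any essential BC) such that ∫_0^1/2 u'(x) v'(x) dx = ∫_0^1/2 f v dx − 2·v(1/2) − 2·v(0) for all v ∈ V (Neumann data are natural BCs: they enter the RHS as boundary terms).
Substituting f(x) = 6*cos(8*π*x) + 8, the right-hand side is ∫_0^1/2 (6*cos(8*π*x) + 8) v dx − 2·v(1/2) − 2·v(0).
Compatibility check (pure Neumann): taking v ≡ 1 ∈ V gives 0 = ∫_0^1/2 f dx + (-2) − (2), i.e. ∫_0^1/2 f dx must equal u'(0) − u'(1/2) = 4. Indeed ∫_0^1/2 (6*cos(8*π*x) + 8) dx = 4, so the data are compatible. The solution is then unique only up to an additive constant (fix it e.g. by requiring ∫_0^1/2 u dx = 0).


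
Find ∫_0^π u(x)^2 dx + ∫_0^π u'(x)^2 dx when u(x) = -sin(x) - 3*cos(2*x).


||u||_{H^1(0,π)}^2 = -20 + 47*π/2

u'(x) = 6*sin(2*x) - cos(x).
Expand u² and (u')² and integrate term by term on (0, π), using: for integers n ≥ 1, ∫_0^π sin²(nx) dx = ∫_0^π cos²(nx) dx = π/2; for n ≠ n', ∫_0^π sin(nx)sin(n'x) dx = ∫_0^π cos(nx)cos(n'x) dx = 0; and by product-to-sum, ∫_0^π sin(nx)cos(n'x) dx = ½∫_0^π [sin((n+n')x) + sin((n−n')x)] dx, which is 0 when n+n' is even and 2n/(n²−n'²) when n+n' is odd (it need not vanish on (0, π)).
  u² squared terms: (-1)²·∫sin(x)² dx = 1·π/2 = π/2;  (-3)²·∫cos(2x)² dx = 9·π/2 = 9*π/2.
  u² cross terms: 2·(-1)·(-3)·∫sin(x)·cos(2x) dx = 6·(-2/3) = -4.
  So ∫_0^π u² dx = π/2 + 9*π/2 − 4 = -4 + 5*π.
  (u')² squared terms: (-1)²·∫cos(x)² dx = 1·π/2 = π/2;  (6)²·∫sin(2x)² dx = 36·π/2 = 18*π.
  (u')² cross terms: 2·(-1)·(6)·∫cos(x)·sin(2x) dx = -12·(4/3) = -16.
  So ∫_0^π (u')² dx = π/2 + 18*π − 16 = -16 + 37*π/2.
||u||_{H^1}^2 = (-4 + 5*π) + (-16 + 37*π/2) = -20 + 47*π/2.


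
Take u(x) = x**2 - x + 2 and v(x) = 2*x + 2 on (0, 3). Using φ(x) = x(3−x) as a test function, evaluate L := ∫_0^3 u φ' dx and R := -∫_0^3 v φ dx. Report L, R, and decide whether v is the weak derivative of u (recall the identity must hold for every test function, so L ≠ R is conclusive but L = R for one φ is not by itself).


LHS = -9, RHS = -45/2. No, v is not the weak derivative of u.

u(x) = x**2 - x + 2, classical derivative u'(x) = 2*x - 1.
φ(x) = x(3−x), so φ'(x) = 3 - 2*x.
Note φ(0) = φ(3) = 0, so the boundary term u·φ vanishes.
LHS = ∫_0^3 u(x) φ'(x) dx = ∫_0^3 (-2*x^3 + 5*x^2 - 7*x + 6) dx. Term by term:
  ∫_0^3 -2*x^3 dx = -81/2;  ∫_0^3 5*x^2 dx = 45;  ∫_0^3 -7*x dx = -63/2;
  ∫_0^3 6 dx = 18.
Sum: -81/2 + 45 − 63/2 + 18 = -9.
So LHS = -9.
∫_0^3 v(x) φ(x) dx = ∫_0^3 (-2*x^3 + 4*x^2 + 6*x) dx. Term by term:
  ∫_0^3 -2*x^3 dx = -81/2;  ∫_0^3 4*x^2 dx = 36;  ∫_0^3 6*x dx = 27.
Sum: -81/2 + 36 + 27 = 45/2.
So RHS = -∫_0^3 v(x) φ(x) dx = -45/2.
LHS − RHS = 27/2 ≠ 0, so the identity fails.
(For a valid weak derivative the identity must hold for EVERY test function, in particular this one. The failure shows v is NOT the weak derivative of u.)
Correct weak derivative would be u'(x) = 2*x - 1.
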